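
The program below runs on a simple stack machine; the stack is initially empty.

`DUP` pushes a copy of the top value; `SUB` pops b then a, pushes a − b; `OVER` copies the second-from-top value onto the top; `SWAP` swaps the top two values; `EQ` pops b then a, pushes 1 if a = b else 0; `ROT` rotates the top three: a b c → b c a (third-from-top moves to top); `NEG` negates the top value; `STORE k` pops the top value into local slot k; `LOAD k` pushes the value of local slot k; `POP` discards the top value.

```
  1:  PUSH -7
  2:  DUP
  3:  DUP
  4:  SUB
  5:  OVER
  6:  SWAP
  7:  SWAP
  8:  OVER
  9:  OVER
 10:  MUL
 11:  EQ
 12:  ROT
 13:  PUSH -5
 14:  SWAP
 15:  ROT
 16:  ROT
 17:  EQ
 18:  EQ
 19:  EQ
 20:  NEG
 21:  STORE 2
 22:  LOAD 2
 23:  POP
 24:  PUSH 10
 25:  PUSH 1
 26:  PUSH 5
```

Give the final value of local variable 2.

-1

PUSH -7  [-7]
DUP      [-7, -7]
DUP      [-7, -7, -7]
SUB      [-7, 0]
OVER     [-7, 0, -7]
SWAP     [-7, -7, 0]
SWAP     [-7, 0, -7]
OVER     [-7, 0, -7, 0]
OVER     [-7, 0, -7, 0, -7]
MUL      [-7, 0, -7, 0]
EQ       [-7, 0, 0]
ROT      [0, 0, -7]
PUSH -5  [0, 0, -7, -5]
SWAP     [0, 0, -5, -7]
ROT      [0, -5, -7, 0]
ROT      [0, -7, 0, -5]
EQ       [0, -7, 0]
EQ       [0, 0]
EQ       [1]
NEG      [-1]
STORE 2  []
LOAD 2   [-1]
POP      []
PUSH 10  [10]
PUSH 1   [10, 1]
PUSH 5   [10, 1, 5]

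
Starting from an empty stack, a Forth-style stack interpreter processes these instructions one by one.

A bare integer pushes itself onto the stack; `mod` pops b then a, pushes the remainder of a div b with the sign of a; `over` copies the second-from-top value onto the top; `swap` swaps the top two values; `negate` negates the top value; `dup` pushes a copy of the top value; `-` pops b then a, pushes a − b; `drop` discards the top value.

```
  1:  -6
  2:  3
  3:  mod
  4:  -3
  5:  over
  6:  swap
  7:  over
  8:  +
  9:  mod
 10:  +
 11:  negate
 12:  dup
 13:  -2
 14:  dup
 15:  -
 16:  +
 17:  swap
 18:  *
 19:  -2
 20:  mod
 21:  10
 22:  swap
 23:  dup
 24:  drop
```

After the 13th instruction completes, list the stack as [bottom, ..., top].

-6     -> [-6]
3      -> [-6, 3]
mod    -> [0]
-3     -> [0, -3]
over   -> [0, -3, 0]
swap   -> [0, 0, -3]
over   -> [0, 0, -3, 0]
+      -> [0, 0, -3]
mod    -> [0, 0]
+      -> [0]
negate -> [0]
dup    -> [0, 0]
-2     -> [0, 0, -2]

[0, 0, -2]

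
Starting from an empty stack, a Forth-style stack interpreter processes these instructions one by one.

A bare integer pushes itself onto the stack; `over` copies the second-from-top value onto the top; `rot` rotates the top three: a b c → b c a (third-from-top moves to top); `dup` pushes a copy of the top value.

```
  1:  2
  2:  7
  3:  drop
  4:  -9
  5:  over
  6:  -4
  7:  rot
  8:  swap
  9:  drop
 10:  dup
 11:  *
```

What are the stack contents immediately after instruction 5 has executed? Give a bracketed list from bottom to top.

2    : [2]
7    : [2, 7]
drop : [2]
-9   : [2, -9]
over : [2, -9, 2]

[2, -9, 2]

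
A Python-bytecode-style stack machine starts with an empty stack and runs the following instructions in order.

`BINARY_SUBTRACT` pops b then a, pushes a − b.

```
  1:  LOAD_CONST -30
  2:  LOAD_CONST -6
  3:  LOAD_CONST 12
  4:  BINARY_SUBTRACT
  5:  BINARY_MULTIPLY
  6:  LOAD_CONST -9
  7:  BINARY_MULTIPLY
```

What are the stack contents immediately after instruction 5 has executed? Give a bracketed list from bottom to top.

[540]

LOAD_CONST -30   [-30]
LOAD_CONST -6    [-30, -6]
LOAD_CONST 12    [-30, -6, 12]
BINARY_SUBTRACT  [-30, -18]
BINARY_MULTIPLY  [540]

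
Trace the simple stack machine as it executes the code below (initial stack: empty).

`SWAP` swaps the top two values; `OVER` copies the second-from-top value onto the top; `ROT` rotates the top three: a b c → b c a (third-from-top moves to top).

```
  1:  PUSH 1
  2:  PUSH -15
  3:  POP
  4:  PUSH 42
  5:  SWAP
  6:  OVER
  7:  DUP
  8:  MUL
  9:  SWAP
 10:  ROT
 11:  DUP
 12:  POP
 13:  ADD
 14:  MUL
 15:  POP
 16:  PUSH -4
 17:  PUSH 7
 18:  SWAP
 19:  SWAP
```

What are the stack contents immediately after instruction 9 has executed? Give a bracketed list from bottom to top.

PUSH 1    1
PUSH -15  1 -15
POP       1
PUSH 42   1 42
SWAP      42 1
OVER      42 1 42
DUP       42 1 42 42
MUL       42 1 1764
SWAP      42 1764 1

[42, 1764, 1]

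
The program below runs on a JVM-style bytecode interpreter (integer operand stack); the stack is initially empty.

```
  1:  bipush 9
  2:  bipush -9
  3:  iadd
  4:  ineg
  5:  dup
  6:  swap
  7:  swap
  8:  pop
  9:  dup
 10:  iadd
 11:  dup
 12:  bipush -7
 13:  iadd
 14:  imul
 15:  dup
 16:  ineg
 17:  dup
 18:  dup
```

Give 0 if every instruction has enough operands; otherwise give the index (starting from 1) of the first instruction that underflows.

0

bipush 9  : [9]
bipush -9 : [9, -9]
iadd      : [0]
ineg      : [0]
dup       : [0, 0]
swap      : [0, 0]
swap      : [0, 0]
pop       : [0]
dup       : [0, 0]
iadd      : [0]
dup       : [0, 0]
bipush -7 : [0, 0, -7]
iadd      : [0, -7]
imul      : [0]
dup       : [0, 0]
ineg      : [0, 0]
dup       : [0, 0, 0]
dup       : [0, 0, 0, 0]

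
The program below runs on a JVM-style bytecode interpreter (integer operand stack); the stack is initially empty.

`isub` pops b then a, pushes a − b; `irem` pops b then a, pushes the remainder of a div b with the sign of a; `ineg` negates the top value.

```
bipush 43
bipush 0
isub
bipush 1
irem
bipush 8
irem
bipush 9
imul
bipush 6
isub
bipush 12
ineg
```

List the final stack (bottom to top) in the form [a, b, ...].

[-6, -12]

bipush 43 -> [43]
bipush 0  -> [43, 0]
isub      -> [43]
bipush 1  -> [43, 1]
irem      -> [0]
bipush 8  -> [0, 8]
irem      -> [0]
bipush 9  -> [0, 9]
imul      -> [0]
bipush 6  -> [0, 6]
isub      -> [-6]
bipush 12 -> [-6, 12]
ineg      -> [-6, -12]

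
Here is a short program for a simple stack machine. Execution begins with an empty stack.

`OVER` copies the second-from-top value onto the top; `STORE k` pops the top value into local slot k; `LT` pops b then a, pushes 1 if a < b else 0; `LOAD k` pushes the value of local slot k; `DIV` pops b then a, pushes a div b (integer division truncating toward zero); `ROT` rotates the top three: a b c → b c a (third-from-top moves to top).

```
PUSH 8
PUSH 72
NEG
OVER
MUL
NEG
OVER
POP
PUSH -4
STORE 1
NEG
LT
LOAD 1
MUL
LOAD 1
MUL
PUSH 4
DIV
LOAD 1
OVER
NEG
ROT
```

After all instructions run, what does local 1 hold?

PUSH 8  → 8
PUSH 72 → 8 72
NEG     → 8 -72
OVER    → 8 -72 8
MUL     → 8 -576
NEG     → 8 576
OVER    → 8 576 8
POP     → 8 576
PUSH -4 → 8 576 -4
STORE 1 → 8 576
NEG     → 8 -576
LT      → 0
LOAD 1  → 0 -4
MUL     → 0
LOAD 1  → 0 -4
MUL     → 0
PUSH 4  → 0 4
DIV     → 0
LOAD 1  → 0 -4
OVER    → 0 -4 0
NEG     → 0 -4 0
ROT     → -4 0 0

-4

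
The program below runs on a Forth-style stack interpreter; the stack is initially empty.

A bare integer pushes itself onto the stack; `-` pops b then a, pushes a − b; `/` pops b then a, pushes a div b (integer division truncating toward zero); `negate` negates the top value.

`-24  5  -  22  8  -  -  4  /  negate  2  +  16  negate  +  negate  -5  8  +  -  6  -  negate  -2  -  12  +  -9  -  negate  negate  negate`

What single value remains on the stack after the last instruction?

-28

-24    : -24
5      : -24 5
-      : -29
22     : -29 22
8      : -29 22 8
-      : -29 14
-      : -43
4      : -43 4
/      : -10
negate : 10
2      : 10 2
+      : 12
16     : 12 16
negate : 12 -16
+      : -4
negate : 4
-5     : 4 -5
8      : 4 -5 8
+      : 4 3
-      : 1
6      : 1 6
-      : -5
negate : 5
-2     : 5 -2
-      : 7
12     : 7 12
+      : 19
-9     : 19 -9
-      : 28
negate : -28
negate : 28
negate : -28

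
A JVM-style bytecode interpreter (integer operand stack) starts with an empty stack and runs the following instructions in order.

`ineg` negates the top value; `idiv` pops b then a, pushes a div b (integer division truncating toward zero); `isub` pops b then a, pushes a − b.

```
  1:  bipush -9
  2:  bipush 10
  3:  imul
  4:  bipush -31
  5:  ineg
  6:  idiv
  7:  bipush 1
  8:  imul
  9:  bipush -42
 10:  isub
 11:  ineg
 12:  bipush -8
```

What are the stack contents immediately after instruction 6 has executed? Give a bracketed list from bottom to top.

[-2]

bipush -9  -> -9
bipush 10  -> -9 10
imul       -> -90
bipush -31 -> -90 -31
ineg       -> -90 31
idiv       -> -2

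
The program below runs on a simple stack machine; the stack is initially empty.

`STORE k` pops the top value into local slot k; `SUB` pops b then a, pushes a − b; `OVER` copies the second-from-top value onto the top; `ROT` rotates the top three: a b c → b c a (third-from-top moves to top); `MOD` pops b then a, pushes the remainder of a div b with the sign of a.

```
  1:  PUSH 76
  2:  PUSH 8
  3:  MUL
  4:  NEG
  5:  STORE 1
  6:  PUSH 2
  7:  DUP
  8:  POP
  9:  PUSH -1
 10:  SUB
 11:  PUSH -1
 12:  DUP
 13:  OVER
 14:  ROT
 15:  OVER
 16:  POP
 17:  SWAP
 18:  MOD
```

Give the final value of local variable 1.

-608

PUSH 76 -> 76
PUSH 8  -> 76 8
MUL     -> 608
NEG     -> -608
STORE 1 -> (empty)
PUSH 2  -> 2
DUP     -> 2 2
POP     -> 2
PUSH -1 -> 2 -1
SUB     -> 3
PUSH -1 -> 3 -1
DUP     -> 3 -1 -1
OVER    -> 3 -1 -1 -1
ROT     -> 3 -1 -1 -1
OVER    -> 3 -1 -1 -1 -1
POP     -> 3 -1 -1 -1
SWAP    -> 3 -1 -1 -1
MOD     -> 3 -1 0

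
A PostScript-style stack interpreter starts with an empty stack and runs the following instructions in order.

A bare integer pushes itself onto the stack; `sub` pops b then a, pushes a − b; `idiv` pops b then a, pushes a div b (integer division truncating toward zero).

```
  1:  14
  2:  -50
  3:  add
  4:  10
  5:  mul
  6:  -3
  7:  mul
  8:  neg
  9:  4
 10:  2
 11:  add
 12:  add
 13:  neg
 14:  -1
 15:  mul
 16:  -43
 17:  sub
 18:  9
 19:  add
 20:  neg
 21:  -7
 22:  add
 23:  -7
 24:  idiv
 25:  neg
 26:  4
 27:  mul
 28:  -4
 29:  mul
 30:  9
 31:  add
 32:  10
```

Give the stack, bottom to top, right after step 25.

14    [14]
-50   [14, -50]
add   [-36]
10    [-36, 10]
mul   [-360]
-3    [-360, -3]
mul   [1080]
neg   [-1080]
4     [-1080, 4]
2     [-1080, 4, 2]
add   [-1080, 6]
add   [-1074]
neg   [1074]
-1    [1074, -1]
mul   [-1074]
-43   [-1074, -43]
sub   [-1031]
9     [-1031, 9]
add   [-1022]
neg   [1022]
-7    [1022, -7]
add   [1015]
-7    [1015, -7]
idiv  [-145]
neg   [145]

[145]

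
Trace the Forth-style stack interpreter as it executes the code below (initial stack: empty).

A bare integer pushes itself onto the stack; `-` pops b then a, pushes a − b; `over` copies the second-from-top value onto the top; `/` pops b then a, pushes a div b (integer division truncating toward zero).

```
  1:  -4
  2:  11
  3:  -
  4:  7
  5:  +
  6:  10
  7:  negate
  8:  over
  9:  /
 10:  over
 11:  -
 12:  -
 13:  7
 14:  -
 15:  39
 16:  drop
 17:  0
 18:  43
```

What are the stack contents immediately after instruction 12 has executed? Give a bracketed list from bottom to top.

[-17]

-4     → [-4]
11     → [-4, 11]
-      → [-15]
7      → [-15, 7]
+      → [-8]
10     → [-8, 10]
negate → [-8, -10]
over   → [-8, -10, -8]
/      → [-8, 1]
over   → [-8, 1, -8]
-      → [-8, 9]
-      → [-17]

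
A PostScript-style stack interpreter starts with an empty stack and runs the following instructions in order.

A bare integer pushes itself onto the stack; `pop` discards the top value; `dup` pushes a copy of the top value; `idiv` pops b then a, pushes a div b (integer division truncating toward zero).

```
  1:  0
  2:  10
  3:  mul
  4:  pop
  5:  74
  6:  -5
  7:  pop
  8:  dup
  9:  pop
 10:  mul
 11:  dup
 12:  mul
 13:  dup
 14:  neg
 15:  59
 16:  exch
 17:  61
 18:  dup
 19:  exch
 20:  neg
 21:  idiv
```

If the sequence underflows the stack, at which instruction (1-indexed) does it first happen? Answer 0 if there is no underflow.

10

0   -> [0]
10  -> [0, 10]
mul -> [0]
pop -> []
74  -> [74]
-5  -> [74, -5]
pop -> [74]
dup -> [74, 74]
pop -> [74]
mul  — needs 2 operands, stack has 1 → underflow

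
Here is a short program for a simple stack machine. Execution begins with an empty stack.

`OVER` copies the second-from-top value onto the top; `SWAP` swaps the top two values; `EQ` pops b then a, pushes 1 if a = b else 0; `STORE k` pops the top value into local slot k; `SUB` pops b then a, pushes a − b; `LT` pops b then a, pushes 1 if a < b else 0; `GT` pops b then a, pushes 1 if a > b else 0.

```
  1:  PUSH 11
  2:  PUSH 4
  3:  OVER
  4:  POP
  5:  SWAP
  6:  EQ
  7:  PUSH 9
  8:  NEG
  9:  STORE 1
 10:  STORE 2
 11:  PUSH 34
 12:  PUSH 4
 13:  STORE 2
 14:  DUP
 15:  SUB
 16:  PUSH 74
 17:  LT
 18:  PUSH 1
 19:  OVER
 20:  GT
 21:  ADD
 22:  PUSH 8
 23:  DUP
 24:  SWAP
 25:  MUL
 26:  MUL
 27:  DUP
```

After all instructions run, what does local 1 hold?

-9

PUSH 11  11
PUSH 4   11 4
OVER     11 4 11
POP      11 4
SWAP     4 11
EQ       0
PUSH 9   0 9
NEG      0 -9
STORE 1  0
STORE 2  (empty)
PUSH 34  34
PUSH 4   34 4
STORE 2  34
DUP      34 34
SUB      0
PUSH 74  0 74
LT       1
PUSH 1   1 1
OVER     1 1 1
GT       1 0
ADD      1
PUSH 8   1 8
DUP      1 8 8
SWAP     1 8 8
MUL      1 64
MUL      64
DUP      64 64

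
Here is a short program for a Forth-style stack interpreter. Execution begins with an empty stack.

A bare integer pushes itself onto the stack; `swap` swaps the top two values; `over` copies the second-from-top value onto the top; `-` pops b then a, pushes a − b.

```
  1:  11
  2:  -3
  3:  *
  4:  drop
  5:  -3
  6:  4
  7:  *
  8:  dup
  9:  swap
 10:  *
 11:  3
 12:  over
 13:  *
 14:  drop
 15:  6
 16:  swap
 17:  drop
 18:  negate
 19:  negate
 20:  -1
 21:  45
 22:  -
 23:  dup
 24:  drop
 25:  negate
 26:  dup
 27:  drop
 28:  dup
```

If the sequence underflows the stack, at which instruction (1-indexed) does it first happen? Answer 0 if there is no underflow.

11     → 11
-3     → 11 -3
*      → -33
drop   → (empty)
-3     → -3
4      → -3 4
*      → -12
dup    → -12 -12
swap   → -12 -12
*      → 144
3      → 144 3
over   → 144 3 144
*      → 144 432
drop   → 144
6      → 144 6
swap   → 6 144
drop   → 6
negate → -6
negate → 6
-1     → 6 -1
45     → 6 -1 45
-      → 6 -46
dup    → 6 -46 -46
drop   → 6 -46
negate → 6 46
dup    → 6 46 46
drop   → 6 46
dup    → 6 46 46

0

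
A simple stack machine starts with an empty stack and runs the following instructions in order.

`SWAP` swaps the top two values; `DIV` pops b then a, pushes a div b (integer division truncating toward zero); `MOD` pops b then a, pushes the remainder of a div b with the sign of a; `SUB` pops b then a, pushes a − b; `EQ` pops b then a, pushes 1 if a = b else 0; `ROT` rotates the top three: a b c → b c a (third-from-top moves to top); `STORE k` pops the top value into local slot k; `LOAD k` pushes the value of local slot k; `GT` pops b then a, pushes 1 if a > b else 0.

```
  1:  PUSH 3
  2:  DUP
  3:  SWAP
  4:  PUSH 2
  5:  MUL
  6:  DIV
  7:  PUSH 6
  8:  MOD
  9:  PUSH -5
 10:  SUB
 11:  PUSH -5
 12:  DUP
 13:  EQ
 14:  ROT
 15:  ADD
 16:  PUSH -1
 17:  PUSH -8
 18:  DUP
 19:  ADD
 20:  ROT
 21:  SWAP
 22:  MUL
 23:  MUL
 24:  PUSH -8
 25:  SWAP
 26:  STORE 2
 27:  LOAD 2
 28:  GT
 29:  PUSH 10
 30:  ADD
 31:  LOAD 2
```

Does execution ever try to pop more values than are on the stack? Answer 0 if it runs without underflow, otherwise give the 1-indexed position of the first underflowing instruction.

PUSH 3  → 3
DUP     → 3 3
SWAP    → 3 3
PUSH 2  → 3 3 2
MUL     → 3 6
DIV     → 0
PUSH 6  → 0 6
MOD     → 0
PUSH -5 → 0 -5
SUB     → 5
PUSH -5 → 5 -5
DUP     → 5 -5 -5
EQ      → 5 1
ROT  — needs 3 operands, stack has 2 → underflow

14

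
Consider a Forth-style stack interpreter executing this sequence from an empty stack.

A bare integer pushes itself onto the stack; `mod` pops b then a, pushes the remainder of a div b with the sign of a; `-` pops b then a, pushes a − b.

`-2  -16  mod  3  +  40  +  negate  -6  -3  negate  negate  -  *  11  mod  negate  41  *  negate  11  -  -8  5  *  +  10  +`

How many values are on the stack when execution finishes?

1

-2      -2
-16     -2 -16
mod     -2
3       -2 3
+       1
40      1 40
+       41
negate  -41
-6      -41 -6
-3      -41 -6 -3
negate  -41 -6 3
negate  -41 -6 -3
-       -41 -3
*       123
11      123 11
mod     2
negate  -2
41      -2 41
*       -82
negate  82
11      82 11
-       71
-8      71 -8
5       71 -8 5
*       71 -40
+       31
10      31 10
+       41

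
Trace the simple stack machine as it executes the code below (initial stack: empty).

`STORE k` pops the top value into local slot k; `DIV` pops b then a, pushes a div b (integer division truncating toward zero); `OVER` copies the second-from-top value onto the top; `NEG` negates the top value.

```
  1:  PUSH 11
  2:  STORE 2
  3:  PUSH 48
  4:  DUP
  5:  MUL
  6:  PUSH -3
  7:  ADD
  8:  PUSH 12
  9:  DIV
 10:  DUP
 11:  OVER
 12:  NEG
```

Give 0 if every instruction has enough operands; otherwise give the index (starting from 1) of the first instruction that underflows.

0

PUSH 11 -> [11]
STORE 2 -> []
PUSH 48 -> [48]
DUP     -> [48, 48]
MUL     -> [2304]
PUSH -3 -> [2304, -3]
ADD     -> [2301]
PUSH 12 -> [2301, 12]
DIV     -> [191]
DUP     -> [191, 191]
OVER    -> [191, 191, 191]
NEG     -> [191, 191, -191]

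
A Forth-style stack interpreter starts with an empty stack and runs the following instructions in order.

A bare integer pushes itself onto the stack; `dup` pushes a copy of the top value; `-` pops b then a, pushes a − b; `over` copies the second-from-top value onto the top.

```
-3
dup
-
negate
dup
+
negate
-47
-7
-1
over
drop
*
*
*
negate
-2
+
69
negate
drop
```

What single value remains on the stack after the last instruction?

-3     : [-3]
dup    : [-3, -3]
-      : [0]
negate : [0]
dup    : [0, 0]
+      : [0]
negate : [0]
-47    : [0, -47]
-7     : [0, -47, -7]
-1     : [0, -47, -7, -1]
over   : [0, -47, -7, -1, -7]
drop   : [0, -47, -7, -1]
*      : [0, -47, 7]
*      : [0, -329]
*      : [0]
negate : [0]
-2     : [0, -2]
+      : [-2]
69     : [-2, 69]
negate : [-2, -69]
drop   : [-2]

-2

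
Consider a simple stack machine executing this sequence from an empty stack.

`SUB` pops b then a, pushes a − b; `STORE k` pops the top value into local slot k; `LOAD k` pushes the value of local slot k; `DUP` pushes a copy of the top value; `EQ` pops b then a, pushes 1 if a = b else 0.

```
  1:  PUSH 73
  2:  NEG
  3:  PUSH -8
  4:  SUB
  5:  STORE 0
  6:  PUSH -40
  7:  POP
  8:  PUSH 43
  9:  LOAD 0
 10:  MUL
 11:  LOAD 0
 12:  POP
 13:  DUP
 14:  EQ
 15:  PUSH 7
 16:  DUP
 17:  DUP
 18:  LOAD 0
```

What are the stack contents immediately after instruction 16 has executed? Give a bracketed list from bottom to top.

PUSH 73   73
NEG       -73
PUSH -8   -73 -8
SUB       -65
STORE 0   (empty)
PUSH -40  -40
POP       (empty)
PUSH 43   43
LOAD 0    43 -65
MUL       -2795
LOAD 0    -2795 -65
POP       -2795
DUP       -2795 -2795
EQ        1
PUSH 7    1 7
DUP       1 7 7

[1, 7, 7]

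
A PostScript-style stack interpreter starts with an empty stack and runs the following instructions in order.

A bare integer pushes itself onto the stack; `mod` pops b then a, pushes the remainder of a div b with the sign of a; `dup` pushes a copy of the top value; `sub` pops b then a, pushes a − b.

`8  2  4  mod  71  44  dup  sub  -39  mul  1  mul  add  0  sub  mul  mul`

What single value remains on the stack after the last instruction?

8   → 8
2   → 8 2
4   → 8 2 4
mod → 8 2
71  → 8 2 71
44  → 8 2 71 44
dup → 8 2 71 44 44
sub → 8 2 71 0
-39 → 8 2 71 0 -39
mul → 8 2 71 0
1   → 8 2 71 0 1
mul → 8 2 71 0
add → 8 2 71
0   → 8 2 71 0
sub → 8 2 71
mul → 8 142
mul → 1136

1136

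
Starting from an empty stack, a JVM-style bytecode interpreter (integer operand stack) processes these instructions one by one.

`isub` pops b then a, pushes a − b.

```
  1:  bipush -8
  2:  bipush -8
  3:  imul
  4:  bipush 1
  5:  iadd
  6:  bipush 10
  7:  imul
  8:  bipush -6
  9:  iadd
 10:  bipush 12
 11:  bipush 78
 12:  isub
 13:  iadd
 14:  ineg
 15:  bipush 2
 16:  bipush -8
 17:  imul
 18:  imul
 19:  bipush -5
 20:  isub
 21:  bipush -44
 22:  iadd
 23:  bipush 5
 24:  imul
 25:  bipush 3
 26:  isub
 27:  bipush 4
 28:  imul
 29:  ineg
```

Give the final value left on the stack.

bipush -8  : [-8]
bipush -8  : [-8, -8]
imul       : [64]
bipush 1   : [64, 1]
iadd       : [65]
bipush 10  : [65, 10]
imul       : [650]
bipush -6  : [650, -6]
iadd       : [644]
bipush 12  : [644, 12]
bipush 78  : [644, 12, 78]
isub       : [644, -66]
iadd       : [578]
ineg       : [-578]
bipush 2   : [-578, 2]
bipush -8  : [-578, 2, -8]
imul       : [-578, -16]
imul       : [9248]
bipush -5  : [9248, -5]
isub       : [9253]
bipush -44 : [9253, -44]
iadd       : [9209]
bipush 5   : [9209, 5]
imul       : [46045]
bipush 3   : [46045, 3]
isub       : [46042]
bipush 4   : [46042, 4]
imul       : [184168]
ineg       : [-184168]

-184168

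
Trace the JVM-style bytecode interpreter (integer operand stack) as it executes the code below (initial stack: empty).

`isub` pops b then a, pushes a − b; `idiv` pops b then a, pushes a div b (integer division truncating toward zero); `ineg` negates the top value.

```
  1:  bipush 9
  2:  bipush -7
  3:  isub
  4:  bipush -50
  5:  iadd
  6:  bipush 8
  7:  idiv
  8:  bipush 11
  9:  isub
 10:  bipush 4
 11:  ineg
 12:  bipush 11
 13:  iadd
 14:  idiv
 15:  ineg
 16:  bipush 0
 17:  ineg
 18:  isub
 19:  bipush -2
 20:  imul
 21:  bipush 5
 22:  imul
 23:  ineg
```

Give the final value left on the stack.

bipush 9   → [9]
bipush -7  → [9, -7]
isub       → [16]
bipush -50 → [16, -50]
iadd       → [-34]
bipush 8   → [-34, 8]
idiv       → [-4]
bipush 11  → [-4, 11]
isub       → [-15]
bipush 4   → [-15, 4]
ineg       → [-15, -4]
bipush 11  → [-15, -4, 11]
iadd       → [-15, 7]
idiv       → [-2]
ineg       → [2]
bipush 0   → [2, 0]
ineg       → [2, 0]
isub       → [2]
bipush -2  → [2, -2]
imul       → [-4]
bipush 5   → [-4, 5]
imul       → [-20]
ineg       → [20]

20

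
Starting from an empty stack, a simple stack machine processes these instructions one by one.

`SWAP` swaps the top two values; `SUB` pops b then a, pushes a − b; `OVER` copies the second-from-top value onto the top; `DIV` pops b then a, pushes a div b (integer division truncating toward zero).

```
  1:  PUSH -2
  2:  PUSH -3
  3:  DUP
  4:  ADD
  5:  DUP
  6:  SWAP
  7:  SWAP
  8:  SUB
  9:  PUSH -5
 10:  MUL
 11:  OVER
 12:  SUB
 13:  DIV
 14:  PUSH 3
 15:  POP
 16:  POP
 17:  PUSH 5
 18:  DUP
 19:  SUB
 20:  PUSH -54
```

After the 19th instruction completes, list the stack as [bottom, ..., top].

[0]

PUSH -2 → -2
PUSH -3 → -2 -3
DUP     → -2 -3 -3
ADD     → -2 -6
DUP     → -2 -6 -6
SWAP    → -2 -6 -6
SWAP    → -2 -6 -6
SUB     → -2 0
PUSH -5 → -2 0 -5
MUL     → -2 0
OVER    → -2 0 -2
SUB     → -2 2
DIV     → -1
PUSH 3  → -1 3
POP     → -1
POP     → (empty)
PUSH 5  → 5
DUP     → 5 5
SUB     → 0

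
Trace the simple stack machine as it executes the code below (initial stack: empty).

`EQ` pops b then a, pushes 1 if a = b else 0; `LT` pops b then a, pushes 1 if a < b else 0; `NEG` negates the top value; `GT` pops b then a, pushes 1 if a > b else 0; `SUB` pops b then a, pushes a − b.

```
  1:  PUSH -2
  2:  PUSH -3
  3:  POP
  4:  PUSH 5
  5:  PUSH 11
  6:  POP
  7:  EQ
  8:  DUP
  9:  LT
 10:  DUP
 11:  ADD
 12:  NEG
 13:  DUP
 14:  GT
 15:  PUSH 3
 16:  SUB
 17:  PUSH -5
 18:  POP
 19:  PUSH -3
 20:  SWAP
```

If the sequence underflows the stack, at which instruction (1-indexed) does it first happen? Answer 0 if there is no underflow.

PUSH -2  -2
PUSH -3  -2 -3
POP      -2
PUSH 5   -2 5
PUSH 11  -2 5 11
POP      -2 5
EQ       0
DUP      0 0
LT       0
DUP      0 0
ADD      0
NEG      0
DUP      0 0
GT       0
PUSH 3   0 3
SUB      -3
PUSH -5  -3 -5
POP      -3
PUSH -3  -3 -3
SWAP     -3 -3

0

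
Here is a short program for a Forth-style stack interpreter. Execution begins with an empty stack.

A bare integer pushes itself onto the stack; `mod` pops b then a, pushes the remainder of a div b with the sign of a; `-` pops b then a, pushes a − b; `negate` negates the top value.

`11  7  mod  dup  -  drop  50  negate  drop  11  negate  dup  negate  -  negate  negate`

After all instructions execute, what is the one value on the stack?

-22

11     : 11
7      : 11 7
mod    : 4
dup    : 4 4
-      : 0
drop   : (empty)
50     : 50
negate : -50
drop   : (empty)
11     : 11
negate : -11
dup    : -11 -11
negate : -11 11
-      : -22
negate : 22
negate : -22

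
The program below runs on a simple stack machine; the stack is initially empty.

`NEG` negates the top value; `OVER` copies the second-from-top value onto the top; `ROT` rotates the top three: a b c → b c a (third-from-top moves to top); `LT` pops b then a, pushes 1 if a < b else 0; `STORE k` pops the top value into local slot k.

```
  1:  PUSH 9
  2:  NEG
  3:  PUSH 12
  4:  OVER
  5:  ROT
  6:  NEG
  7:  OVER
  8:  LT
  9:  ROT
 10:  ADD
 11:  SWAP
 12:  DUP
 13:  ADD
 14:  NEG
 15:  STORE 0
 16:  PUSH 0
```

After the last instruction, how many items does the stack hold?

2

PUSH 9  : 9
NEG     : -9
PUSH 12 : -9 12
OVER    : -9 12 -9
ROT     : 12 -9 -9
NEG     : 12 -9 9
OVER    : 12 -9 9 -9
LT      : 12 -9 0
ROT     : -9 0 12
ADD     : -9 12
SWAP    : 12 -9
DUP     : 12 -9 -9
ADD     : 12 -18
NEG     : 12 18
STORE 0 : 12
PUSH 0  : 12 0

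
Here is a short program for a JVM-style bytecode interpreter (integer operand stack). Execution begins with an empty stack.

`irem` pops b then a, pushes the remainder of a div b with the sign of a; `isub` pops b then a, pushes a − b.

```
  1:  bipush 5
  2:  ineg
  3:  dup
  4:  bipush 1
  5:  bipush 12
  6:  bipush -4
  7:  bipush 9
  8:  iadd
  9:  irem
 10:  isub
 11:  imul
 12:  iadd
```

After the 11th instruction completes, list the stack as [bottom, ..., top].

bipush 5  : 5
ineg      : -5
dup       : -5 -5
bipush 1  : -5 -5 1
bipush 12 : -5 -5 1 12
bipush -4 : -5 -5 1 12 -4
bipush 9  : -5 -5 1 12 -4 9
iadd      : -5 -5 1 12 5
irem      : -5 -5 1 2
isub      : -5 -5 -1
imul      : -5 5

[-5, 5]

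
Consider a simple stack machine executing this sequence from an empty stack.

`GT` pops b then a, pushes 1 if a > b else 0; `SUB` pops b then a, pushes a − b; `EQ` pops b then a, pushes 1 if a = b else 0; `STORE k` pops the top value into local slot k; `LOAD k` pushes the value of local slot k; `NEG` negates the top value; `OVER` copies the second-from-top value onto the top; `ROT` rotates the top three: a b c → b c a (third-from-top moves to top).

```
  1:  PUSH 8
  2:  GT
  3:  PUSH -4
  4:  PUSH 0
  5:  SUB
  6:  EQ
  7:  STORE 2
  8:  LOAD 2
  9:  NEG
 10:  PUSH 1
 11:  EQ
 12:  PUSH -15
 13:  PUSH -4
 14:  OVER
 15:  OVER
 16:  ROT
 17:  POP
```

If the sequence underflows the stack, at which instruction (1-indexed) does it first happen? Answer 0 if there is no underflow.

2

PUSH 8 → [8]
GT  — needs 2 operands, stack has 1 → underflow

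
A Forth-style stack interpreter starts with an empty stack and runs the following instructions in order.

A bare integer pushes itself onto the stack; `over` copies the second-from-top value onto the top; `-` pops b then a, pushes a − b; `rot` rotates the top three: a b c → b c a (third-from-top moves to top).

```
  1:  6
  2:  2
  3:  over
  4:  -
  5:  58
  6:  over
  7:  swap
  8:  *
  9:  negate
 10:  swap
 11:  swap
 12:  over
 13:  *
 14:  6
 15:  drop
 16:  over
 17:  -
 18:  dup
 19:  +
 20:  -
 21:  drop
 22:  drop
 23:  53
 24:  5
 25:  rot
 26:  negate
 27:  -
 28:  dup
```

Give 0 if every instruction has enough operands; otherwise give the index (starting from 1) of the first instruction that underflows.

25

6       6
2       6 2
over    6 2 6
-       6 -4
58      6 -4 58
over    6 -4 58 -4
swap    6 -4 -4 58
*       6 -4 -232
negate  6 -4 232
swap    6 232 -4
swap    6 -4 232
over    6 -4 232 -4
*       6 -4 -928
6       6 -4 -928 6
drop    6 -4 -928
over    6 -4 -928 -4
-       6 -4 -924
dup     6 -4 -924 -924
+       6 -4 -1848
-       6 1844
drop    6
drop    (empty)
53      53
5       53 5
rot  — needs 3 operands, stack has 2 → underflow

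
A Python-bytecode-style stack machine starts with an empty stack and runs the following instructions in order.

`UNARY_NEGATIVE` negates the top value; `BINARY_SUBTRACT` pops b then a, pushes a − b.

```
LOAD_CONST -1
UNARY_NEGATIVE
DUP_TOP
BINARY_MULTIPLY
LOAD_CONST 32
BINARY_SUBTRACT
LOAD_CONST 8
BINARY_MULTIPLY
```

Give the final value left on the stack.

LOAD_CONST -1   → [-1]
UNARY_NEGATIVE  → [1]
DUP_TOP         → [1, 1]
BINARY_MULTIPLY → [1]
LOAD_CONST 32   → [1, 32]
BINARY_SUBTRACT → [-31]
LOAD_CONST 8    → [-31, 8]
BINARY_MULTIPLY → [-248]

-248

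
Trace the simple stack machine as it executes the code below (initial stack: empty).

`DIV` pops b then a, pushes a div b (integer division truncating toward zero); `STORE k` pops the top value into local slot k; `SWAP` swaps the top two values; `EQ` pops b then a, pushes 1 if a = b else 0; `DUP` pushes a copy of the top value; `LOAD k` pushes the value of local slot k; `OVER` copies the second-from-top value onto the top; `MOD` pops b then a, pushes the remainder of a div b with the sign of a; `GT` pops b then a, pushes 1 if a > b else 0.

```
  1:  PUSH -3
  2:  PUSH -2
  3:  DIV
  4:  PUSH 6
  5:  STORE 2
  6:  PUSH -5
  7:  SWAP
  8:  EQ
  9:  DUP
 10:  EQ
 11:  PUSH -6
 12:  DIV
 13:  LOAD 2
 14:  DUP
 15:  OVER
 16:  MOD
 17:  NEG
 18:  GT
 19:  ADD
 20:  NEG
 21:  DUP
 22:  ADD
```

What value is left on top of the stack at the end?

PUSH -3 : -3
PUSH -2 : -3 -2
DIV     : 1
PUSH 6  : 1 6
STORE 2 : 1
PUSH -5 : 1 -5
SWAP    : -5 1
EQ      : 0
DUP     : 0 0
EQ      : 1
PUSH -6 : 1 -6
DIV     : 0
LOAD 2  : 0 6
DUP     : 0 6 6
OVER    : 0 6 6 6
MOD     : 0 6 0
NEG     : 0 6 0
GT      : 0 1
ADD     : 1
NEG     : -1
DUP     : -1 -1
ADD     : -2

-2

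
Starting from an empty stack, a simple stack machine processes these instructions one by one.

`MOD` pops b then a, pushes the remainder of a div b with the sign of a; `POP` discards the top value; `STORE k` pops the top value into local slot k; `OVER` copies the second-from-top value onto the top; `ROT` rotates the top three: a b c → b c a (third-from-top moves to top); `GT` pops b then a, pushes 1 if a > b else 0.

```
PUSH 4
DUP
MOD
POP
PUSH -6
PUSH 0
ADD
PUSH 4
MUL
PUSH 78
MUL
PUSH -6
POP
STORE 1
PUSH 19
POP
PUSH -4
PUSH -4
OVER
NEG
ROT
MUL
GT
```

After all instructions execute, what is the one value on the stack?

1

PUSH 4  → [4]
DUP     → [4, 4]
MOD     → [0]
POP     → []
PUSH -6 → [-6]
PUSH 0  → [-6, 0]
ADD     → [-6]
PUSH 4  → [-6, 4]
MUL     → [-24]
PUSH 78 → [-24, 78]
MUL     → [-1872]
PUSH -6 → [-1872, -6]
POP     → [-1872]
STORE 1 → []
PUSH 19 → [19]
POP     → []
PUSH -4 → [-4]
PUSH -4 → [-4, -4]
OVER    → [-4, -4, -4]
NEG     → [-4, -4, 4]
ROT     → [-4, 4, -4]
MUL     → [-4, -16]
GT      → [1]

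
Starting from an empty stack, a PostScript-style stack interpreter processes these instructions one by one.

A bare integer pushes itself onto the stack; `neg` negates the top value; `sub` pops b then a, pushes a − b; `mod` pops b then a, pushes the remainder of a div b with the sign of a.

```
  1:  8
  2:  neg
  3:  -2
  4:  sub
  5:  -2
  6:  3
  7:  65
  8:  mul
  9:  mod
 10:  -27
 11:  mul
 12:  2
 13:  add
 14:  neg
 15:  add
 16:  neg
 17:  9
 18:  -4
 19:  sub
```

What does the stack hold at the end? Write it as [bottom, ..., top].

[62, 13]

8   → [8]
neg → [-8]
-2  → [-8, -2]
sub → [-6]
-2  → [-6, -2]
3   → [-6, -2, 3]
65  → [-6, -2, 3, 65]
mul → [-6, -2, 195]
mod → [-6, -2]
-27 → [-6, -2, -27]
mul → [-6, 54]
2   → [-6, 54, 2]
add → [-6, 56]
neg → [-6, -56]
add → [-62]
neg → [62]
9   → [62, 9]
-4  → [62, 9, -4]
sub → [62, 13]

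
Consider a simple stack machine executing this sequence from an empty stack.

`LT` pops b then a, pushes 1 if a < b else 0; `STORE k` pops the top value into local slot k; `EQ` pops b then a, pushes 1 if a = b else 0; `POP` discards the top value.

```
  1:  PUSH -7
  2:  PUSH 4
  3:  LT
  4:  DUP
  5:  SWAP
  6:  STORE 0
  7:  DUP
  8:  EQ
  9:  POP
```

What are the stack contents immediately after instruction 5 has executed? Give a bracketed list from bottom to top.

PUSH -7  -7
PUSH 4   -7 4
LT       1
DUP      1 1
SWAP     1 1

[1, 1]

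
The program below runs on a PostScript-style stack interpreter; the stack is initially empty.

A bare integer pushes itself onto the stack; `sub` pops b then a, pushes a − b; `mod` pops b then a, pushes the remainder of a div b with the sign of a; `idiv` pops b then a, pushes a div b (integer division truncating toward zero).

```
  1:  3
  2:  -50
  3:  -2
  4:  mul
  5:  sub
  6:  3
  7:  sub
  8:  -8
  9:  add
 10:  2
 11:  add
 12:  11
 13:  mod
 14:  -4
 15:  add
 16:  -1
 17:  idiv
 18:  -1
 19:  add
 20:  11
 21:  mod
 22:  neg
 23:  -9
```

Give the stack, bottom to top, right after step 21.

[10]

3    → 3
-50  → 3 -50
-2   → 3 -50 -2
mul  → 3 100
sub  → -97
3    → -97 3
sub  → -100
-8   → -100 -8
add  → -108
2    → -108 2
add  → -106
11   → -106 11
mod  → -7
-4   → -7 -4
add  → -11
-1   → -11 -1
idiv → 11
-1   → 11 -1
add  → 10
11   → 10 11
mod  → 10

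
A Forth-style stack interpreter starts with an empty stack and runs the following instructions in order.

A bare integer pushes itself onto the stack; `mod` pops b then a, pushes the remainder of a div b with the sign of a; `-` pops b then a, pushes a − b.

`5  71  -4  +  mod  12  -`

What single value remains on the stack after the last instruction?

5   -> 5
71  -> 5 71
-4  -> 5 71 -4
+   -> 5 67
mod -> 5
12  -> 5 12
-   -> -7

-7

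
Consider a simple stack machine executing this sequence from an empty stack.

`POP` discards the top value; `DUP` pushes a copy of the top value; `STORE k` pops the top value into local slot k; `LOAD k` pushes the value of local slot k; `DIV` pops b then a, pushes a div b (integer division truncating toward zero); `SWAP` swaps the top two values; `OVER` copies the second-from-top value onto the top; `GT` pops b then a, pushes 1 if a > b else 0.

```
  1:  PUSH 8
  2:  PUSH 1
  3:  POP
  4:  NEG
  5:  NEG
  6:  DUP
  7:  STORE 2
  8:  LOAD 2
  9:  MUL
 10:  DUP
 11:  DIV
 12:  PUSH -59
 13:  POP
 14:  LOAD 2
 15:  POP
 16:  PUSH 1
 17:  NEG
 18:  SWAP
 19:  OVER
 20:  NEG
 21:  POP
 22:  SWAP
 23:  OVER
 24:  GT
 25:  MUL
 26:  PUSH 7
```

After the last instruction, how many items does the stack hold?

PUSH 8   -> 8
PUSH 1   -> 8 1
POP      -> 8
NEG      -> -8
NEG      -> 8
DUP      -> 8 8
STORE 2  -> 8
LOAD 2   -> 8 8
MUL      -> 64
DUP      -> 64 64
DIV      -> 1
PUSH -59 -> 1 -59
POP      -> 1
LOAD 2   -> 1 8
POP      -> 1
PUSH 1   -> 1 1
NEG      -> 1 -1
SWAP     -> -1 1
OVER     -> -1 1 -1
NEG      -> -1 1 1
POP      -> -1 1
SWAP     -> 1 -1
OVER     -> 1 -1 1
GT       -> 1 0
MUL      -> 0
PUSH 7   -> 0 7

2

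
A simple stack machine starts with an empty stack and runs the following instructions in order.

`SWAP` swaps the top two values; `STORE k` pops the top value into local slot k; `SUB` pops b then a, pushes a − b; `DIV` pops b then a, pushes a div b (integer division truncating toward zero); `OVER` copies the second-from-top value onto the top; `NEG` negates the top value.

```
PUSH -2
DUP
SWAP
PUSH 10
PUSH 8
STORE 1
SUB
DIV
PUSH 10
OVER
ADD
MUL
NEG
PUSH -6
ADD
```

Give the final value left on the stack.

-6

PUSH -2 : -2
DUP     : -2 -2
SWAP    : -2 -2
PUSH 10 : -2 -2 10
PUSH 8  : -2 -2 10 8
STORE 1 : -2 -2 10
SUB     : -2 -12
DIV     : 0
PUSH 10 : 0 10
OVER    : 0 10 0
ADD     : 0 10
MUL     : 0
NEG     : 0
PUSH -6 : 0 -6
ADD     : -6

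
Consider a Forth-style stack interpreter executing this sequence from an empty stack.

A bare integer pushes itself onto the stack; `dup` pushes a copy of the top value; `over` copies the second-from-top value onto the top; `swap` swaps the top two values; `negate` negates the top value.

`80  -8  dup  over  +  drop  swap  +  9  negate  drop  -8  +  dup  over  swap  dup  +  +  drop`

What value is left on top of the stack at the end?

80     : [80]
-8     : [80, -8]
dup    : [80, -8, -8]
over   : [80, -8, -8, -8]
+      : [80, -8, -16]
drop   : [80, -8]
swap   : [-8, 80]
+      : [72]
9      : [72, 9]
negate : [72, -9]
drop   : [72]
-8     : [72, -8]
+      : [64]
dup    : [64, 64]
over   : [64, 64, 64]
swap   : [64, 64, 64]
dup    : [64, 64, 64, 64]
+      : [64, 64, 128]
+      : [64, 192]
drop   : [64]

64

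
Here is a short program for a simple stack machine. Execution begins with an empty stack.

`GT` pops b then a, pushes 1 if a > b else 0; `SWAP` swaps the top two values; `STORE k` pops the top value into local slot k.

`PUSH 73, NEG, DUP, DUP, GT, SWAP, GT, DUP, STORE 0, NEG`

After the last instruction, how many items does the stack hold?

PUSH 73 -> 73
NEG     -> -73
DUP     -> -73 -73
DUP     -> -73 -73 -73
GT      -> -73 0
SWAP    -> 0 -73
GT      -> 1
DUP     -> 1 1
STORE 0 -> 1
NEG     -> -1

1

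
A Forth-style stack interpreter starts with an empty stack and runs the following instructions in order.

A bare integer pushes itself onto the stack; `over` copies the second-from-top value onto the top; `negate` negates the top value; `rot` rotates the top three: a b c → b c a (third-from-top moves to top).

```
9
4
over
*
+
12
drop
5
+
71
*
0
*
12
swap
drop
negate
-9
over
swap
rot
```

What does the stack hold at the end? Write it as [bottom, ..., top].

9       [9]
4       [9, 4]
over    [9, 4, 9]
*       [9, 36]
+       [45]
12      [45, 12]
drop    [45]
5       [45, 5]
+       [50]
71      [50, 71]
*       [3550]
0       [3550, 0]
*       [0]
12      [0, 12]
swap    [12, 0]
drop    [12]
negate  [-12]
-9      [-12, -9]
over    [-12, -9, -12]
swap    [-12, -12, -9]
rot     [-12, -9, -12]

[-12, -9, -12]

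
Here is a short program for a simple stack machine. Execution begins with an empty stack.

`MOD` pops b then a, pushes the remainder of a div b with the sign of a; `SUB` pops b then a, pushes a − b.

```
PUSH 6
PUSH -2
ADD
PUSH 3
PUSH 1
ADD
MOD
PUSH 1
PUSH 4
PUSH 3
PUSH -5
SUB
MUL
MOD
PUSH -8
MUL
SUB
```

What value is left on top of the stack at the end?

8

PUSH 6  : 6
PUSH -2 : 6 -2
ADD     : 4
PUSH 3  : 4 3
PUSH 1  : 4 3 1
ADD     : 4 4
MOD     : 0
PUSH 1  : 0 1
PUSH 4  : 0 1 4
PUSH 3  : 0 1 4 3
PUSH -5 : 0 1 4 3 -5
SUB     : 0 1 4 8
MUL     : 0 1 32
MOD     : 0 1
PUSH -8 : 0 1 -8
MUL     : 0 -8
SUB     : 8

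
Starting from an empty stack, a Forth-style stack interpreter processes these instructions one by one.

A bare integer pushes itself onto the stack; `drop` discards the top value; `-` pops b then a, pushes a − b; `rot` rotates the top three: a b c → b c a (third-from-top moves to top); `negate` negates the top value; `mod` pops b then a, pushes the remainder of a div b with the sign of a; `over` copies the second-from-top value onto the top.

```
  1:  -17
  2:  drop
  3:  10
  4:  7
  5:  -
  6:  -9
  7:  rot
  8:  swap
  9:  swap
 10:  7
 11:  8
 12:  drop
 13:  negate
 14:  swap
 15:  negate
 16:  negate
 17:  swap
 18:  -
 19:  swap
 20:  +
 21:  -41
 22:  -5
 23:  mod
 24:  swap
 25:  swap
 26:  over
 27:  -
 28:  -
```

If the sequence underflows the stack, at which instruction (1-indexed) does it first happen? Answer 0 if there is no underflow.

-17   [-17]
drop  []
10    [10]
7     [10, 7]
-     [3]
-9    [3, -9]
rot  — needs 3 operands, stack has 2 → underflow

7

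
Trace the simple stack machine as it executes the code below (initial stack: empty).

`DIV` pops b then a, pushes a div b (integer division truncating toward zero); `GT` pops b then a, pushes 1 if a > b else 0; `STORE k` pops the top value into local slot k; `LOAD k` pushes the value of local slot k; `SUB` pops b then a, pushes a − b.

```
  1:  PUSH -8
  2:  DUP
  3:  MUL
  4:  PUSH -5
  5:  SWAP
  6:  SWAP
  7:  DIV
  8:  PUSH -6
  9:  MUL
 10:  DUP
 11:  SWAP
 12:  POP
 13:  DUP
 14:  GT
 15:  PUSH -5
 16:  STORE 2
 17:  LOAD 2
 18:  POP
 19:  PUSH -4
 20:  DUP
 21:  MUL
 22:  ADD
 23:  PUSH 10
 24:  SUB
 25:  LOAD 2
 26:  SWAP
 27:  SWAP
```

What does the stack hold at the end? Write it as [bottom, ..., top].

PUSH -8 → [-8]
DUP     → [-8, -8]
MUL     → [64]
PUSH -5 → [64, -5]
SWAP    → [-5, 64]
SWAP    → [64, -5]
DIV     → [-12]
PUSH -6 → [-12, -6]
MUL     → [72]
DUP     → [72, 72]
SWAP    → [72, 72]
POP     → [72]
DUP     → [72, 72]
GT      → [0]
PUSH -5 → [0, -5]
STORE 2 → [0]
LOAD 2  → [0, -5]
POP     → [0]
PUSH -4 → [0, -4]
DUP     → [0, -4, -4]
MUL     → [0, 16]
ADD     → [16]
PUSH 10 → [16, 10]
SUB     → [6]
LOAD 2  → [6, -5]
SWAP    → [-5, 6]
SWAP    → [6, -5]

[6, -5]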